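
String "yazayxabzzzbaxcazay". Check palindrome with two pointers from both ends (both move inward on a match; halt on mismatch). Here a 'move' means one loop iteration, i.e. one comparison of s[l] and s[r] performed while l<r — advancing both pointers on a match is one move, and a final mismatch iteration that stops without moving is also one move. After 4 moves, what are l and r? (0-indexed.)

l=4, r=14

[0,18] 'y'=='y' → l++,r--
[1,17] 'a'=='a' → l++,r--
[2,16] 'z'=='z' → l++,r--
[3,15] 'a'=='a' → l++,r--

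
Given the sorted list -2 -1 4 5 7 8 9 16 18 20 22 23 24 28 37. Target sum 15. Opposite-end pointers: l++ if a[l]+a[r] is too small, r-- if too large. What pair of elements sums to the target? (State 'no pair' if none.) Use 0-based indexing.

[0,14] -2+37=35 >15 → r--
[0,13] -2+28=26 >15 → r--
[0,12] -2+24=22 >15 → r--
[0,11] -2+23=21 >15 → r--
[0,10] -2+22=20 >15 → r--
[0,9] -2+20=18 >15 → r--
[0,8] -2+18=16 >15 → r--
[0,7] -2+16=14 <15 → l++
[1,7] -1+16=15 → found

(-1, 16)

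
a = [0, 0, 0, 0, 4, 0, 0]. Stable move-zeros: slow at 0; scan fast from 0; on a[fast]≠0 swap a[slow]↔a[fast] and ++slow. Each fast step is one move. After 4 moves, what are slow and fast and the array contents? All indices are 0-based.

(s=0,f=0) a[fast]=0 → fast++
(s=0,f=1) a[fast]=0 → fast++
(s=0,f=2) a[fast]=0 → fast++
(s=0,f=3) a[fast]=0 → fast++

slow=0, fast=4, a=[0, 0, 0, 0, 4, 0, 0]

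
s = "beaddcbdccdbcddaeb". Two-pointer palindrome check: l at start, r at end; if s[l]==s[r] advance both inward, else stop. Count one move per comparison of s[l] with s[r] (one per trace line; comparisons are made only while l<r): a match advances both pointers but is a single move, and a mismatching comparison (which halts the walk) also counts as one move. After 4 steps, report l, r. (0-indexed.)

l=0 r=17: 'b'=='b', l++,r--
l=1 r=16: 'e'=='e', l++,r--
l=2 r=15: 'a'=='a', l++,r--
l=3 r=14: 'd'=='d', l++,r--

l=4, r=13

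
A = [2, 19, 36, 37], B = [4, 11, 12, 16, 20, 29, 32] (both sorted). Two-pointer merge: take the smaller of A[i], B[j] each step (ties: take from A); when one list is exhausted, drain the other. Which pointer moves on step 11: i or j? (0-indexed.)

i

i=0 j=0: A[i]=2<=B[j]=4 take 2, i++
i=1 j=0: A[i]=19>B[j]=4 take 4, j++
i=1 j=1: A[i]=19>B[j]=11 take 11, j++
i=1 j=2: A[i]=19>B[j]=12 take 12, j++
i=1 j=3: A[i]=19>B[j]=16 take 16, j++
i=1 j=4: A[i]=19<=B[j]=20 take 19, i++
i=2 j=4: A[i]=36>B[j]=20 take 20, j++
i=2 j=5: A[i]=36>B[j]=29 take 29, j++
i=2 j=6: A[i]=36>B[j]=32 take 32, j++
i=2 j=7: B done, take A[i]=36, i++
i=3 j=7: B done, take A[i]=37, i++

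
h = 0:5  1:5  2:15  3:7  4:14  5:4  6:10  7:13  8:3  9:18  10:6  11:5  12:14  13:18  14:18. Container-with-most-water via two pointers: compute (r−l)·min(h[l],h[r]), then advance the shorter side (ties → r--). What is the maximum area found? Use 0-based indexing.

l=0 r=14: min(5,18)*14=70 best=70 *, l++
l=1 r=14: min(5,18)*13=65 best=70, l++
l=2 r=14: min(15,18)*12=180 best=180 *, l++
l=3 r=14: min(7,18)*11=77 best=180, l++
l=4 r=14: min(14,18)*10=140 best=180, l++
l=5 r=14: min(4,18)*9=36 best=180, l++
l=6 r=14: min(10,18)*8=80 best=180, l++
l=7 r=14: min(13,18)*7=91 best=180, l++
l=8 r=14: min(3,18)*6=18 best=180, l++
l=9 r=14: min(18,18)*5=90 best=180, r--
l=9 r=13: min(18,18)*4=72 best=180, r--
l=9 r=12: min(18,14)*3=42 best=180, r--
l=9 r=11: min(18,5)*2=10 best=180, r--
l=9 r=10: min(18,6)*1=6 best=180, r--

max area = 180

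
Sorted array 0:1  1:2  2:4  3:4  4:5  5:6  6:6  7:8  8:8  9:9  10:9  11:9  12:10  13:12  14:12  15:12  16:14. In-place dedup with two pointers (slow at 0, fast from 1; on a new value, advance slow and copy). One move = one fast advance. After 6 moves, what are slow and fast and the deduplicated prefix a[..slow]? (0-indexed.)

(s=0,f=1) a[fast]=2≠a[slow]=1 write a[1]=2 → slow++,fast++
(s=1,f=2) a[fast]=4≠a[slow]=2 write a[2]=4 → slow++,fast++
(s=2,f=3) a[fast]=4=a[slow] dup → fast++
(s=2,f=4) a[fast]=5≠a[slow]=4 write a[3]=5 → slow++,fast++
(s=3,f=5) a[fast]=6≠a[slow]=5 write a[4]=6 → slow++,fast++
(s=4,f=6) a[fast]=6=a[slow] dup → fast++

slow=4, fast=7, prefix=[1, 2, 4, 5, 6]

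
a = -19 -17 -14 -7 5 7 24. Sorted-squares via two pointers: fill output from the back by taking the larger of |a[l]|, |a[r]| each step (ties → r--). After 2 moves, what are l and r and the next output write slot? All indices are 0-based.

l=1, r=5, next write slot=4

l=0 r=6: |-19|<=|24| out[6]=576, r--
l=0 r=5: |-19|>|7| out[5]=361, l++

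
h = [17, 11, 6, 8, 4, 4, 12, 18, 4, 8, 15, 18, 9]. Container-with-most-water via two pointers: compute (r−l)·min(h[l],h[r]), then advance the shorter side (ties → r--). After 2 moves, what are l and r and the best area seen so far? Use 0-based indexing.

l=1, r=11, best area=187

l=0 r=12: min(17,9)*12=108 best=108 *, r--
l=0 r=11: min(17,18)*11=187 best=187 *, l++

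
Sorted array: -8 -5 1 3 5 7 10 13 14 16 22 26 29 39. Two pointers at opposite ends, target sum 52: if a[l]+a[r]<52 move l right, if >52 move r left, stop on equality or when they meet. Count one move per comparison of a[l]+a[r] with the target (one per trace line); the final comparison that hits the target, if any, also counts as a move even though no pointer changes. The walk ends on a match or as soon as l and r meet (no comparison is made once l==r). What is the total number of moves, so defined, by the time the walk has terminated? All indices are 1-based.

[1,14] -8+39=31 <52 → l++
[2,14] -5+39=34 <52 → l++
[3,14] 1+39=40 <52 → l++
[4,14] 3+39=42 <52 → l++
[5,14] 5+39=44 <52 → l++
[6,14] 7+39=46 <52 → l++
[7,14] 10+39=49 <52 → l++
[8,14] 13+39=52 → found

8 moves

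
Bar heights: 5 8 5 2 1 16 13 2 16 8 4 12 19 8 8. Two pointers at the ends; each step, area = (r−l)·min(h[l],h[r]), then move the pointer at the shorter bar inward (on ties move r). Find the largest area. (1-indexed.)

l=1 r=15: min(5,8)*14=70 best=70 *, l++
l=2 r=15: min(8,8)*13=104 best=104 *, r--
l=2 r=14: min(8,8)*12=96 best=104, r--
l=2 r=13: min(8,19)*11=88 best=104, l++
l=3 r=13: min(5,19)*10=50 best=104, l++
l=4 r=13: min(2,19)*9=18 best=104, l++
l=5 r=13: min(1,19)*8=8 best=104, l++
l=6 r=13: min(16,19)*7=112 best=112 *, l++
l=7 r=13: min(13,19)*6=78 best=112, l++
l=8 r=13: min(2,19)*5=10 best=112, l++
l=9 r=13: min(16,19)*4=64 best=112, l++
l=10 r=13: min(8,19)*3=24 best=112, l++
l=11 r=13: min(4,19)*2=8 best=112, l++
l=12 r=13: min(12,19)*1=12 best=112, l++

max area = 112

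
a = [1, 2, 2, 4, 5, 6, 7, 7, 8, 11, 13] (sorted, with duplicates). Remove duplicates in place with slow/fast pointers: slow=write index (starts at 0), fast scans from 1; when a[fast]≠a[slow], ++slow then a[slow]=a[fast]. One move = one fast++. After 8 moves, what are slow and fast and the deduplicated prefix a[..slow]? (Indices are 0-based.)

slow=6, fast=9, prefix=[1, 2, 4, 5, 6, 7, 8]

slow=0 fast=1: a[fast]=2≠a[slow]=1 write a[1]=2, slow++,fast++
slow=1 fast=2: a[fast]=2=a[slow] dup, fast++
slow=1 fast=3: a[fast]=4≠a[slow]=2 write a[2]=4, slow++,fast++
slow=2 fast=4: a[fast]=5≠a[slow]=4 write a[3]=5, slow++,fast++
slow=3 fast=5: a[fast]=6≠a[slow]=5 write a[4]=6, slow++,fast++
slow=4 fast=6: a[fast]=7≠a[slow]=6 write a[5]=7, slow++,fast++
slow=5 fast=7: a[fast]=7=a[slow] dup, fast++
slow=5 fast=8: a[fast]=8≠a[slow]=7 write a[6]=8, slow++,fast++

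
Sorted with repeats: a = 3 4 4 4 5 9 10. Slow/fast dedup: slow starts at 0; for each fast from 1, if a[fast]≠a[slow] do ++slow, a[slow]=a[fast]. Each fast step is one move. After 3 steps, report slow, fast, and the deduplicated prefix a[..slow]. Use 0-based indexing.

slow=1, fast=4, prefix=[3, 4]

(s=0,f=1) a[fast]=4≠a[slow]=3 write a[1]=4 → slow++,fast++
(s=1,f=2) a[fast]=4=a[slow] dup → fast++
(s=1,f=3) a[fast]=4=a[slow] dup → fast++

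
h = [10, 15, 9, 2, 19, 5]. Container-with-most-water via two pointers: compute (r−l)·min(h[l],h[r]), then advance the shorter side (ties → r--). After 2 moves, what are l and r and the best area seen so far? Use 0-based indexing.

l=1, r=4, best area=40

l=0 r=5: min(10,5)*5=25 best=25 *, r--
l=0 r=4: min(10,19)*4=40 best=40 *, l++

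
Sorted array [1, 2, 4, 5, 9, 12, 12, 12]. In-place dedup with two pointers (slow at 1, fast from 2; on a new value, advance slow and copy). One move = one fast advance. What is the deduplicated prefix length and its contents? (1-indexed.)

length 6; prefix = [1, 2, 4, 5, 9, 12]

slow=1 fast=2: a[fast]=2≠a[slow]=1 write a[2]=2, slow++,fast++
slow=2 fast=3: a[fast]=4≠a[slow]=2 write a[3]=4, slow++,fast++
slow=3 fast=4: a[fast]=5≠a[slow]=4 write a[4]=5, slow++,fast++
slow=4 fast=5: a[fast]=9≠a[slow]=5 write a[5]=9, slow++,fast++
slow=5 fast=6: a[fast]=12≠a[slow]=9 write a[6]=12, slow++,fast++
slow=6 fast=7: a[fast]=12=a[slow] dup, fast++
slow=6 fast=8: a[fast]=12=a[slow] dup, fast++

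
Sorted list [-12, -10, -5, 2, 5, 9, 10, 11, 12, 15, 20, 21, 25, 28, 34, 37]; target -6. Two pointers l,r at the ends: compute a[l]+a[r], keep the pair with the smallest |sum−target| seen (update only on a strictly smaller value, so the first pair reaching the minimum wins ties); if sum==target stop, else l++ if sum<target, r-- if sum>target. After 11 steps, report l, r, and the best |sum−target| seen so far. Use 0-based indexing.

l=0, r=4, best |Δ|=3

[0,15] -12+37=25 d=31 * → r--
[0,14] -12+34=22 d=28 * → r--
[0,13] -12+28=16 d=22 * → r--
[0,12] -12+25=13 d=19 * → r--
[0,11] -12+21=9 d=15 * → r--
[0,10] -12+20=8 d=14 * → r--
[0,9] -12+15=3 d=9 * → r--
[0,8] -12+12=0 d=6 * → r--
[0,7] -12+11=-1 d=5 * → r--
[0,6] -12+10=-2 d=4 * → r--
[0,5] -12+9=-3 d=3 * → r--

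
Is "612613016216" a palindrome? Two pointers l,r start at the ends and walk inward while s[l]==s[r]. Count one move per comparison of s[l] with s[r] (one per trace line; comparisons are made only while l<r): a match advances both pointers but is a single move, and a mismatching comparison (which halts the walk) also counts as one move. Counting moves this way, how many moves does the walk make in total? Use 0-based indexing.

l=0 r=11: '6'=='6', l++,r--
l=1 r=10: '1'=='1', l++,r--
l=2 r=9: '2'=='2', l++,r--
l=3 r=8: '6'=='6', l++,r--
l=4 r=7: '1'=='1', l++,r--
l=5 r=6: '3'!='0', stop

6 moves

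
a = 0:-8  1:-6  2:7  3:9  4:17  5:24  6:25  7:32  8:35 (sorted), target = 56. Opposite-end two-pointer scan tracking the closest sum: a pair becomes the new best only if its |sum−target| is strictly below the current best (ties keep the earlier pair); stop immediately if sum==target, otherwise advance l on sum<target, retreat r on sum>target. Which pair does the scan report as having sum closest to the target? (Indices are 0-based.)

pair (24, 32) with sum 56 (|Δ|=0)

l=0 r=8: -8+35=27 d=29 *, l++
l=1 r=8: -6+35=29 d=27 *, l++
l=2 r=8: 7+35=42 d=14 *, l++
l=3 r=8: 9+35=44 d=12 *, l++
l=4 r=8: 17+35=52 d=4 *, l++
l=5 r=8: 24+35=59 d=3 *, r--
l=5 r=7: 24+32=56 d=0 *, stop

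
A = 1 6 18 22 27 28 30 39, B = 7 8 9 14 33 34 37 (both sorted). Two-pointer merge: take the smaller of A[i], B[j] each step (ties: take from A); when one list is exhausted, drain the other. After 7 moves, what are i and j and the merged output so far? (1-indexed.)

i=4, j=5, merged so far=[1, 6, 7, 8, 9, 14, 18]

i=1 j=1: A[i]=1<=B[j]=7 take 1, i++
i=2 j=1: A[i]=6<=B[j]=7 take 6, i++
i=3 j=1: A[i]=18>B[j]=7 take 7, j++
i=3 j=2: A[i]=18>B[j]=8 take 8, j++
i=3 j=3: A[i]=18>B[j]=9 take 9, j++
i=3 j=4: A[i]=18>B[j]=14 take 14, j++
i=3 j=5: A[i]=18<=B[j]=33 take 18, i++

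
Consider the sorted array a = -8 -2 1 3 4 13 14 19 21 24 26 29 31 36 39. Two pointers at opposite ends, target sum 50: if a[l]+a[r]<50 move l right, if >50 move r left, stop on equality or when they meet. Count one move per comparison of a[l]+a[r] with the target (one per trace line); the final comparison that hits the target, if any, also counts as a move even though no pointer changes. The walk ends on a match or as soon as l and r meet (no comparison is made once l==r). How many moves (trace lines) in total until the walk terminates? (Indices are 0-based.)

[0,14] -8+39=31 <50 → l++
[1,14] -2+39=37 <50 → l++
[2,14] 1+39=40 <50 → l++
[3,14] 3+39=42 <50 → l++
[4,14] 4+39=43 <50 → l++
[5,14] 13+39=52 >50 → r--
[5,13] 13+36=49 <50 → l++
[6,13] 14+36=50 → found

8 moves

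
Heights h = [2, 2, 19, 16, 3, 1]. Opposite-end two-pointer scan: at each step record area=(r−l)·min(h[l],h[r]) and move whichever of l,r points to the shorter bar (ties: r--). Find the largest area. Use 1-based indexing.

[1,6] min(2,1)*5=5 best=5 * → r--
[1,5] min(2,3)*4=8 best=8 * → l++
[2,5] min(2,3)*3=6 best=8 → l++
[3,5] min(19,3)*2=6 best=8 → r--
[3,4] min(19,16)*1=16 best=16 * → r--

max area = 16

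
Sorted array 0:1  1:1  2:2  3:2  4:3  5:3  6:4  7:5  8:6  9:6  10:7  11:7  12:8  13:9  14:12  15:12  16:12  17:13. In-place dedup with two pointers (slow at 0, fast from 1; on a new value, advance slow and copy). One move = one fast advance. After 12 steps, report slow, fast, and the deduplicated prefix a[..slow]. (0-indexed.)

slow=7, fast=13, prefix=[1, 2, 3, 4, 5, 6, 7, 8]

(s=0,f=1) a[fast]=1=a[slow] dup → fast++
(s=0,f=2) a[fast]=2≠a[slow]=1 write a[1]=2 → slow++,fast++
(s=1,f=3) a[fast]=2=a[slow] dup → fast++
(s=1,f=4) a[fast]=3≠a[slow]=2 write a[2]=3 → slow++,fast++
(s=2,f=5) a[fast]=3=a[slow] dup → fast++
(s=2,f=6) a[fast]=4≠a[slow]=3 write a[3]=4 → slow++,fast++
(s=3,f=7) a[fast]=5≠a[slow]=4 write a[4]=5 → slow++,fast++
(s=4,f=8) a[fast]=6≠a[slow]=5 write a[5]=6 → slow++,fast++
(s=5,f=9) a[fast]=6=a[slow] dup → fast++
(s=5,f=10) a[fast]=7≠a[slow]=6 write a[6]=7 → slow++,fast++
(s=6,f=11) a[fast]=7=a[slow] dup → fast++
(s=6,f=12) a[fast]=8≠a[slow]=7 write a[7]=8 → slow++,fast++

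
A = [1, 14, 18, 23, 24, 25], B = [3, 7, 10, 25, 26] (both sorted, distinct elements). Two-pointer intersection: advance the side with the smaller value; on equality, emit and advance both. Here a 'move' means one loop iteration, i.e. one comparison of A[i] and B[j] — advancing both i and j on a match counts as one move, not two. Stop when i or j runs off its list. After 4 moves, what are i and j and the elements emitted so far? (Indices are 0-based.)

i=0 j=0: 1<3, i++
i=1 j=0: 14>3, j++
i=1 j=1: 14>7, j++
i=1 j=2: 14>10, j++

i=1, j=3, emitted=[]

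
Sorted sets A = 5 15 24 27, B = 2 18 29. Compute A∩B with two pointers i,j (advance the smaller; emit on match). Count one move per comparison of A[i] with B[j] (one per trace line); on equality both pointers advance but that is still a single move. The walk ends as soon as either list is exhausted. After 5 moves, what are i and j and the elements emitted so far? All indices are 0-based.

i=3, j=2, emitted=[]

[i=0,j=0] 5>2 → j++
[i=0,j=1] 5<18 → i++
[i=1,j=1] 15<18 → i++
[i=2,j=1] 24>18 → j++
[i=2,j=2] 24<29 → i++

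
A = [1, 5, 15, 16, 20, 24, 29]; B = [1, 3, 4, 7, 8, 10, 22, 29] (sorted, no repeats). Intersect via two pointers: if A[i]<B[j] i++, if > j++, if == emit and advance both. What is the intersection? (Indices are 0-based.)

intersection = [1, 29]

[i=0,j=0] 1==1 emit → i++,j++
[i=1,j=1] 5>3 → j++
[i=1,j=2] 5>4 → j++
[i=1,j=3] 5<7 → i++
[i=2,j=3] 15>7 → j++
[i=2,j=4] 15>8 → j++
[i=2,j=5] 15>10 → j++
[i=2,j=6] 15<22 → i++
[i=3,j=6] 16<22 → i++
[i=4,j=6] 20<22 → i++
[i=5,j=6] 24>22 → j++
[i=5,j=7] 24<29 → i++
[i=6,j=7] 29==29 emit → i++,j++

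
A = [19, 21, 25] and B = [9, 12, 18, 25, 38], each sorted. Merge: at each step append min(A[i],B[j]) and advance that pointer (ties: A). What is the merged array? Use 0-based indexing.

i=0 j=0: A[i]=19>B[j]=9 take 9, j++
i=0 j=1: A[i]=19>B[j]=12 take 12, j++
i=0 j=2: A[i]=19>B[j]=18 take 18, j++
i=0 j=3: A[i]=19<=B[j]=25 take 19, i++
i=1 j=3: A[i]=21<=B[j]=25 take 21, i++
i=2 j=3: A[i]=25<=B[j]=25 take 25, i++
i=3 j=3: A done, take B[j]=25, j++
i=3 j=4: A done, take B[j]=38, j++

[9, 12, 18, 19, 21, 25, 25, 38]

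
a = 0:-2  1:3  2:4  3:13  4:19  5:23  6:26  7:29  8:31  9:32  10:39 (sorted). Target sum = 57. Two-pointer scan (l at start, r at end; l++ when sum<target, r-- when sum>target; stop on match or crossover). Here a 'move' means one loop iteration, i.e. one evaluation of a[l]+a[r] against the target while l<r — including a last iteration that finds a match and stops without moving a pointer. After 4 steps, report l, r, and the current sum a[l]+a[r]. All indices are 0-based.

[0,10] -2+39=37 <57 → l++
[1,10] 3+39=42 <57 → l++
[2,10] 4+39=43 <57 → l++
[3,10] 13+39=52 <57 → l++

l=4, r=10, sum=58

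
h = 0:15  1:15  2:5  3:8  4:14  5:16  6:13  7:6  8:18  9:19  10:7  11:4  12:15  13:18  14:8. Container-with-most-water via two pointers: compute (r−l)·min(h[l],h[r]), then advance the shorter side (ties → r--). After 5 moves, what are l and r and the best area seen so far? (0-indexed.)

l=0 r=14: min(15,8)*14=112 best=112 *, r--
l=0 r=13: min(15,18)*13=195 best=195 *, l++
l=1 r=13: min(15,18)*12=180 best=195, l++
l=2 r=13: min(5,18)*11=55 best=195, l++
l=3 r=13: min(8,18)*10=80 best=195, l++

l=4, r=13, best area=195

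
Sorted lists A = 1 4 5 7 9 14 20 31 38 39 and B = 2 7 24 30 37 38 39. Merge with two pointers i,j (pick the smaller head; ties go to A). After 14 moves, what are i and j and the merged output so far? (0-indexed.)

[i=0,j=0] A[i]=1<=B[j]=2 take 1 → i++
[i=1,j=0] A[i]=4>B[j]=2 take 2 → j++
[i=1,j=1] A[i]=4<=B[j]=7 take 4 → i++
[i=2,j=1] A[i]=5<=B[j]=7 take 5 → i++
[i=3,j=1] A[i]=7<=B[j]=7 take 7 → i++
[i=4,j=1] A[i]=9>B[j]=7 take 7 → j++
[i=4,j=2] A[i]=9<=B[j]=24 take 9 → i++
[i=5,j=2] A[i]=14<=B[j]=24 take 14 → i++
[i=6,j=2] A[i]=20<=B[j]=24 take 20 → i++
[i=7,j=2] A[i]=31>B[j]=24 take 24 → j++
[i=7,j=3] A[i]=31>B[j]=30 take 30 → j++
[i=7,j=4] A[i]=31<=B[j]=37 take 31 → i++
[i=8,j=4] A[i]=38>B[j]=37 take 37 → j++
[i=8,j=5] A[i]=38<=B[j]=38 take 38 → i++

i=9, j=5, merged so far=[1, 2, 4, 5, 7, 7, 9, 14, 20, 24, 30, 31, 37, 38]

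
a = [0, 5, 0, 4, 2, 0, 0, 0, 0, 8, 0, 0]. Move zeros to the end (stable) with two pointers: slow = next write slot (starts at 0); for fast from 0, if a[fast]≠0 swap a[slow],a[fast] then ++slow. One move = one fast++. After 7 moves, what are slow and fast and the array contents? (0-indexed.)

(s=0,f=0) a[fast]=0 → fast++
(s=0,f=1) a[fast]=5≠0 swap→a[0]=5 → slow++,fast++
(s=1,f=2) a[fast]=0 → fast++
(s=1,f=3) a[fast]=4≠0 swap→a[1]=4 → slow++,fast++
(s=2,f=4) a[fast]=2≠0 swap→a[2]=2 → slow++,fast++
(s=3,f=5) a[fast]=0 → fast++
(s=3,f=6) a[fast]=0 → fast++

slow=3, fast=7, a=[5, 4, 2, 0, 0, 0, 0, 0, 0, 8, 0, 0]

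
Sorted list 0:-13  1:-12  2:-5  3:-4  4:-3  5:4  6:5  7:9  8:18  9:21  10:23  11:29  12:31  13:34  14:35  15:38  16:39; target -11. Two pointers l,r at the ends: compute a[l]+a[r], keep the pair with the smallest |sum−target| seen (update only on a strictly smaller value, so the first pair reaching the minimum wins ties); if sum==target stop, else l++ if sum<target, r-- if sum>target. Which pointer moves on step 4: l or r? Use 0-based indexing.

[0,16] -13+39=26 d=37 * → r--
[0,15] -13+38=25 d=36 * → r--
[0,14] -13+35=22 d=33 * → r--
[0,13] -13+34=21 d=32 * → r--

r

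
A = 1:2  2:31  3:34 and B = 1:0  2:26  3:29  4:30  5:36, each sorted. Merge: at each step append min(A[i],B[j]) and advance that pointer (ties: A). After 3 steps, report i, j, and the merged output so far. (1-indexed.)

i=1 j=1: A[i]=2>B[j]=0 take 0, j++
i=1 j=2: A[i]=2<=B[j]=26 take 2, i++
i=2 j=2: A[i]=31>B[j]=26 take 26, j++

i=2, j=3, merged so far=[0, 2, 26]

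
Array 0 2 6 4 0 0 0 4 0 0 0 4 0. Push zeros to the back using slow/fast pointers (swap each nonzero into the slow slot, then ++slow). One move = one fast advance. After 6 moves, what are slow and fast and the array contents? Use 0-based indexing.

slow=3, fast=6, a=[2, 6, 4, 0, 0, 0, 0, 4, 0, 0, 0, 4, 0]

(s=0,f=0) a[fast]=0 → fast++
(s=0,f=1) a[fast]=2≠0 swap→a[0]=2 → slow++,fast++
(s=1,f=2) a[fast]=6≠0 swap→a[1]=6 → slow++,fast++
(s=2,f=3) a[fast]=4≠0 swap→a[2]=4 → slow++,fast++
(s=3,f=4) a[fast]=0 → fast++
(s=3,f=5) a[fast]=0 → fast++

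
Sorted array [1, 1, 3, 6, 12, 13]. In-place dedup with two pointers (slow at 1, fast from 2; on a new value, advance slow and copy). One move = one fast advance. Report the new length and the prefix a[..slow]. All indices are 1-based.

(s=1,f=2) a[fast]=1=a[slow] dup → fast++
(s=1,f=3) a[fast]=3≠a[slow]=1 write a[2]=3 → slow++,fast++
(s=2,f=4) a[fast]=6≠a[slow]=3 write a[3]=6 → slow++,fast++
(s=3,f=5) a[fast]=12≠a[slow]=6 write a[4]=12 → slow++,fast++
(s=4,f=6) a[fast]=13≠a[slow]=12 write a[5]=13 → slow++,fast++

length 5; prefix = [1, 3, 6, 12, 13]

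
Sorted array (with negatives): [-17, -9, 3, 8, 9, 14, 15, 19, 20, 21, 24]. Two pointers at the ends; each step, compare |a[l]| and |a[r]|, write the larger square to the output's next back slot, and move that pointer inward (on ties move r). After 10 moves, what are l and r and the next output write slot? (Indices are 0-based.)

l=0 r=10: |-17|<=|24| out[10]=576, r--
l=0 r=9: |-17|<=|21| out[9]=441, r--
l=0 r=8: |-17|<=|20| out[8]=400, r--
l=0 r=7: |-17|<=|19| out[7]=361, r--
l=0 r=6: |-17|>|15| out[6]=289, l++
l=1 r=6: |-9|<=|15| out[5]=225, r--
l=1 r=5: |-9|<=|14| out[4]=196, r--
l=1 r=4: |-9|<=|9| out[3]=81, r--
l=1 r=3: |-9|>|8| out[2]=81, l++
l=2 r=3: |3|<=|8| out[1]=64, r--

l=2, r=2, next write slot=0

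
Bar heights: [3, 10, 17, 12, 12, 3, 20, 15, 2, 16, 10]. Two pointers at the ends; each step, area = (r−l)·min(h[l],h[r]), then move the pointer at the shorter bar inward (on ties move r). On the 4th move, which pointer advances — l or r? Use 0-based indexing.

r

[0,10] min(3,10)*10=30 best=30 * → l++
[1,10] min(10,10)*9=90 best=90 * → r--
[1,9] min(10,16)*8=80 best=90 → l++
[2,9] min(17,16)*7=112 best=112 * → r--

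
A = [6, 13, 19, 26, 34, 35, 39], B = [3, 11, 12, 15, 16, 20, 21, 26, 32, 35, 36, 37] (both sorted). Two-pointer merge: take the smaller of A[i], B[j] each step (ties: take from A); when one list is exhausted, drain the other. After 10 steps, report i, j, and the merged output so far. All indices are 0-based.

i=3, j=7, merged so far=[3, 6, 11, 12, 13, 15, 16, 19, 20, 21]

[i=0,j=0] A[i]=6>B[j]=3 take 3 → j++
[i=0,j=1] A[i]=6<=B[j]=11 take 6 → i++
[i=1,j=1] A[i]=13>B[j]=11 take 11 → j++
[i=1,j=2] A[i]=13>B[j]=12 take 12 → j++
[i=1,j=3] A[i]=13<=B[j]=15 take 13 → i++
[i=2,j=3] A[i]=19>B[j]=15 take 15 → j++
[i=2,j=4] A[i]=19>B[j]=16 take 16 → j++
[i=2,j=5] A[i]=19<=B[j]=20 take 19 → i++
[i=3,j=5] A[i]=26>B[j]=20 take 20 → j++
[i=3,j=6] A[i]=26>B[j]=21 take 21 → j++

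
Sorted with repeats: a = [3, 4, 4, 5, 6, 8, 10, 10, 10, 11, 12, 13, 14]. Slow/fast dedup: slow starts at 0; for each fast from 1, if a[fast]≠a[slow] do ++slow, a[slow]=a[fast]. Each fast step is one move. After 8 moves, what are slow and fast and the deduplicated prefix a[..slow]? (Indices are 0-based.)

(s=0,f=1) a[fast]=4≠a[slow]=3 write a[1]=4 → slow++,fast++
(s=1,f=2) a[fast]=4=a[slow] dup → fast++
(s=1,f=3) a[fast]=5≠a[slow]=4 write a[2]=5 → slow++,fast++
(s=2,f=4) a[fast]=6≠a[slow]=5 write a[3]=6 → slow++,fast++
(s=3,f=5) a[fast]=8≠a[slow]=6 write a[4]=8 → slow++,fast++
(s=4,f=6) a[fast]=10≠a[slow]=8 write a[5]=10 → slow++,fast++
(s=5,f=7) a[fast]=10=a[slow] dup → fast++
(s=5,f=8) a[fast]=10=a[slow] dup → fast++

slow=5, fast=9, prefix=[3, 4, 5, 6, 8, 10]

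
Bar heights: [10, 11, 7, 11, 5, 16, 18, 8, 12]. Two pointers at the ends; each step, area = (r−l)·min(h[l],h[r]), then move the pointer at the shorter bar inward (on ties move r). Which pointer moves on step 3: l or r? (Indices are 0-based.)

l

l=0 r=8: min(10,12)*8=80 best=80 *, l++
l=1 r=8: min(11,12)*7=77 best=80, l++
l=2 r=8: min(7,12)*6=42 best=80, l++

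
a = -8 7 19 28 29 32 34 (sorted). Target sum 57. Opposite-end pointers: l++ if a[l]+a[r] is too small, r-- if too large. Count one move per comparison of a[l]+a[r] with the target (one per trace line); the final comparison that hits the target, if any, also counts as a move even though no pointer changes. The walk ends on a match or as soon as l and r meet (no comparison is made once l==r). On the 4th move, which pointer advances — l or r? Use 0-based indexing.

[0,6] -8+34=26 <57 → l++
[1,6] 7+34=41 <57 → l++
[2,6] 19+34=53 <57 → l++
[3,6] 28+34=62 >57 → r--

r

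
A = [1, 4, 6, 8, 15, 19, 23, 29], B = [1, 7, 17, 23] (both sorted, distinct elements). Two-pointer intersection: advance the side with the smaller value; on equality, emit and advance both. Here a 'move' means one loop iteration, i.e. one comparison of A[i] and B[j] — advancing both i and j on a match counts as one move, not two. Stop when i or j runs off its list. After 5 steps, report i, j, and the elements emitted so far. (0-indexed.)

i=0 j=0: 1==1 emit, i++,j++
i=1 j=1: 4<7, i++
i=2 j=1: 6<7, i++
i=3 j=1: 8>7, j++
i=3 j=2: 8<17, i++

i=4, j=2, emitted=[1]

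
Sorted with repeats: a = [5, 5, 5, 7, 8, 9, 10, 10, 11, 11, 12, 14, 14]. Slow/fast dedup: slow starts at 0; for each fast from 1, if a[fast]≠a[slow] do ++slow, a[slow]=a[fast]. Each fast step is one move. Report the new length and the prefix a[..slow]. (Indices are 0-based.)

length 8; prefix = [5, 7, 8, 9, 10, 11, 12, 14]

slow=0 fast=1: a[fast]=5=a[slow] dup, fast++
slow=0 fast=2: a[fast]=5=a[slow] dup, fast++
slow=0 fast=3: a[fast]=7≠a[slow]=5 write a[1]=7, slow++,fast++
slow=1 fast=4: a[fast]=8≠a[slow]=7 write a[2]=8, slow++,fast++
slow=2 fast=5: a[fast]=9≠a[slow]=8 write a[3]=9, slow++,fast++
slow=3 fast=6: a[fast]=10≠a[slow]=9 write a[4]=10, slow++,fast++
slow=4 fast=7: a[fast]=10=a[slow] dup, fast++
slow=4 fast=8: a[fast]=11≠a[slow]=10 write a[5]=11, slow++,fast++
slow=5 fast=9: a[fast]=11=a[slow] dup, fast++
slow=5 fast=10: a[fast]=12≠a[slow]=11 write a[6]=12, slow++,fast++
slow=6 fast=11: a[fast]=14≠a[slow]=12 write a[7]=14, slow++,fast++
slow=7 fast=12: a[fast]=14=a[slow] dup, fast++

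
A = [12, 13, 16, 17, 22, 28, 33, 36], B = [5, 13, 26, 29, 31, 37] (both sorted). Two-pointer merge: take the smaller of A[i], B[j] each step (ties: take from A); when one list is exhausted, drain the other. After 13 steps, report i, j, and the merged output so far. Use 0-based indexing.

i=0 j=0: A[i]=12>B[j]=5 take 5, j++
i=0 j=1: A[i]=12<=B[j]=13 take 12, i++
i=1 j=1: A[i]=13<=B[j]=13 take 13, i++
i=2 j=1: A[i]=16>B[j]=13 take 13, j++
i=2 j=2: A[i]=16<=B[j]=26 take 16, i++
i=3 j=2: A[i]=17<=B[j]=26 take 17, i++
i=4 j=2: A[i]=22<=B[j]=26 take 22, i++
i=5 j=2: A[i]=28>B[j]=26 take 26, j++
i=5 j=3: A[i]=28<=B[j]=29 take 28, i++
i=6 j=3: A[i]=33>B[j]=29 take 29, j++
i=6 j=4: A[i]=33>B[j]=31 take 31, j++
i=6 j=5: A[i]=33<=B[j]=37 take 33, i++
i=7 j=5: A[i]=36<=B[j]=37 take 36, i++

i=8, j=5, merged so far=[5, 12, 13, 13, 16, 17, 22, 26, 28, 29, 31, 33, 36]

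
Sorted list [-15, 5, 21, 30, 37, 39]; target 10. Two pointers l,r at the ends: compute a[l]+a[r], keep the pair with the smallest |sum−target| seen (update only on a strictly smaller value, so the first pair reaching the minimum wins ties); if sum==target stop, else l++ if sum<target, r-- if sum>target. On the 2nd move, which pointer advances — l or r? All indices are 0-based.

[0,5] -15+39=24 d=14 * → r--
[0,4] -15+37=22 d=12 * → r--

r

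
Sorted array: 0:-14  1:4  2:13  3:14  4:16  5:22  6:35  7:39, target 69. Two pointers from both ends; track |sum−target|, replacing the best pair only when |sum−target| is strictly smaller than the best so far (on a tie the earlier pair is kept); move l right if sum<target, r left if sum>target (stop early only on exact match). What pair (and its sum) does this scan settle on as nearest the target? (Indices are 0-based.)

[0,7] -14+39=25 d=44 * → l++
[1,7] 4+39=43 d=26 * → l++
[2,7] 13+39=52 d=17 * → l++
[3,7] 14+39=53 d=16 * → l++
[4,7] 16+39=55 d=14 * → l++
[5,7] 22+39=61 d=8 * → l++
[6,7] 35+39=74 d=5 * → r--

pair (35, 39) with sum 74 (|Δ|=5)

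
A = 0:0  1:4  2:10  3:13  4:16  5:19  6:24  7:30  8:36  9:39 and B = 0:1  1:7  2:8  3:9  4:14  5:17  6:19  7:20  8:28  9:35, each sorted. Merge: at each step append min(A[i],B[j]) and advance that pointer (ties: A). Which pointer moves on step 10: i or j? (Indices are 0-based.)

i

i=0 j=0: A[i]=0<=B[j]=1 take 0, i++
i=1 j=0: A[i]=4>B[j]=1 take 1, j++
i=1 j=1: A[i]=4<=B[j]=7 take 4, i++
i=2 j=1: A[i]=10>B[j]=7 take 7, j++
i=2 j=2: A[i]=10>B[j]=8 take 8, j++
i=2 j=3: A[i]=10>B[j]=9 take 9, j++
i=2 j=4: A[i]=10<=B[j]=14 take 10, i++
i=3 j=4: A[i]=13<=B[j]=14 take 13, i++
i=4 j=4: A[i]=16>B[j]=14 take 14, j++
i=4 j=5: A[i]=16<=B[j]=17 take 16, i++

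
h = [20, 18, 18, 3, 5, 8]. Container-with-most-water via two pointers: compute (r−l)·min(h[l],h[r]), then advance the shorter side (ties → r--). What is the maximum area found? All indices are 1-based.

[1,6] min(20,8)*5=40 best=40 * → r--
[1,5] min(20,5)*4=20 best=40 → r--
[1,4] min(20,3)*3=9 best=40 → r--
[1,3] min(20,18)*2=36 best=40 → r--
[1,2] min(20,18)*1=18 best=40 → r--

max area = 40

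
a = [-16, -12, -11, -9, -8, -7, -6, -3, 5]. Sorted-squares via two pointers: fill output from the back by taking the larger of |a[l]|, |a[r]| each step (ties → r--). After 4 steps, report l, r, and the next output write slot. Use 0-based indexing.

l=0 r=8: |-16|>|5| out[8]=256, l++
l=1 r=8: |-12|>|5| out[7]=144, l++
l=2 r=8: |-11|>|5| out[6]=121, l++
l=3 r=8: |-9|>|5| out[5]=81, l++

l=4, r=8, next write slot=4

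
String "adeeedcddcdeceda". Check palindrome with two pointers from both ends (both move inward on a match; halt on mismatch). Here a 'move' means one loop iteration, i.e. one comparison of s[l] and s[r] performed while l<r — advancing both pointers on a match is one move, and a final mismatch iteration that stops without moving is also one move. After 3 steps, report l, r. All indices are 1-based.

l=1 r=16: 'a'=='a', l++,r--
l=2 r=15: 'd'=='d', l++,r--
l=3 r=14: 'e'=='e', l++,r--

l=4, r=13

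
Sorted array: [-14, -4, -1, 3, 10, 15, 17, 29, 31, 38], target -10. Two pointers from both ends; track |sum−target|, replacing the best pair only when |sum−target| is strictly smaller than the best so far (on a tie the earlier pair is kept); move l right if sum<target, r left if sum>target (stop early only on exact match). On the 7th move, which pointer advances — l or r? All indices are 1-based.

l

[1,10] -14+38=24 d=34 * → r--
[1,9] -14+31=17 d=27 * → r--
[1,8] -14+29=15 d=25 * → r--
[1,7] -14+17=3 d=13 * → r--
[1,6] -14+15=1 d=11 * → r--
[1,5] -14+10=-4 d=6 * → r--
[1,4] -14+3=-11 d=1 * → l++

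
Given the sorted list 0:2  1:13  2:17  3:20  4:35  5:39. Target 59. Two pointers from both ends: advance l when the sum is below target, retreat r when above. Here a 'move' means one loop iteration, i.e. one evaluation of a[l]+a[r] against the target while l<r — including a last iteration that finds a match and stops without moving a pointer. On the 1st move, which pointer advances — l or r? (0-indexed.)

l=0 r=5: 2+39=41 <59, l++

l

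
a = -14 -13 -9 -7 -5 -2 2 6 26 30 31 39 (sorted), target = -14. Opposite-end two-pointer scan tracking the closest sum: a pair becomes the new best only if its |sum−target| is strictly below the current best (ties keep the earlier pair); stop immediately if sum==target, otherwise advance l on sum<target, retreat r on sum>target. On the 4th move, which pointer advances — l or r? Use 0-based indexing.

[0,11] -14+39=25 d=39 * → r--
[0,10] -14+31=17 d=31 * → r--
[0,9] -14+30=16 d=30 * → r--
[0,8] -14+26=12 d=26 * → r--

r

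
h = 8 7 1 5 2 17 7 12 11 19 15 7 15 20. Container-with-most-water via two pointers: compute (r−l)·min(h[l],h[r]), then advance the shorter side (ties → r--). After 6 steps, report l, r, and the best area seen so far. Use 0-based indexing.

l=6, r=13, best area=136

[0,13] min(8,20)*13=104 best=104 * → l++
[1,13] min(7,20)*12=84 best=104 → l++
[2,13] min(1,20)*11=11 best=104 → l++
[3,13] min(5,20)*10=50 best=104 → l++
[4,13] min(2,20)*9=18 best=104 → l++
[5,13] min(17,20)*8=136 best=136 * → l++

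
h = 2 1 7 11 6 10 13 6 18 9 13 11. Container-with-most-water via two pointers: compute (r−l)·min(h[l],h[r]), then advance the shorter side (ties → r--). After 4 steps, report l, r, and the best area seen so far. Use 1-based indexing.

[1,12] min(2,11)*11=22 best=22 * → l++
[2,12] min(1,11)*10=10 best=22 → l++
[3,12] min(7,11)*9=63 best=63 * → l++
[4,12] min(11,11)*8=88 best=88 * → r--

l=4, r=11, best area=88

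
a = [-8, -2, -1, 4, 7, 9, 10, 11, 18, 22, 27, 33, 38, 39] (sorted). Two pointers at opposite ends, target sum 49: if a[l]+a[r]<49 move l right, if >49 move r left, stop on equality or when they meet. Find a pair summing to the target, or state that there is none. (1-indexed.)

[1,14] -8+39=31 <49 → l++
[2,14] -2+39=37 <49 → l++
[3,14] -1+39=38 <49 → l++
[4,14] 4+39=43 <49 → l++
[5,14] 7+39=46 <49 → l++
[6,14] 9+39=48 <49 → l++
[7,14] 10+39=49 → found

(10, 39)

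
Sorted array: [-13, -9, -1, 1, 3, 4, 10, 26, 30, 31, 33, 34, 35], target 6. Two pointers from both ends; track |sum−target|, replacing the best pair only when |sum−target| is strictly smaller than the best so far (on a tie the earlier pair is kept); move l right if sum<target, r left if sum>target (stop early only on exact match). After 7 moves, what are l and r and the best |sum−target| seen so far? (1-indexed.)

l=2, r=7, best |Δ|=7

[1,13] -13+35=22 d=16 * → r--
[1,12] -13+34=21 d=15 * → r--
[1,11] -13+33=20 d=14 * → r--
[1,10] -13+31=18 d=12 * → r--
[1,9] -13+30=17 d=11 * → r--
[1,8] -13+26=13 d=7 * → r--
[1,7] -13+10=-3 d=9 → l++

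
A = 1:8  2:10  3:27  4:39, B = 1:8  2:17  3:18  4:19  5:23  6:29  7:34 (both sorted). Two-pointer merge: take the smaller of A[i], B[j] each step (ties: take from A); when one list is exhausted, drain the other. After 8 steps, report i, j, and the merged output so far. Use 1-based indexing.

i=1 j=1: A[i]=8<=B[j]=8 take 8, i++
i=2 j=1: A[i]=10>B[j]=8 take 8, j++
i=2 j=2: A[i]=10<=B[j]=17 take 10, i++
i=3 j=2: A[i]=27>B[j]=17 take 17, j++
i=3 j=3: A[i]=27>B[j]=18 take 18, j++
i=3 j=4: A[i]=27>B[j]=19 take 19, j++
i=3 j=5: A[i]=27>B[j]=23 take 23, j++
i=3 j=6: A[i]=27<=B[j]=29 take 27, i++

i=4, j=6, merged so far=[8, 8, 10, 17, 18, 19, 23, 27]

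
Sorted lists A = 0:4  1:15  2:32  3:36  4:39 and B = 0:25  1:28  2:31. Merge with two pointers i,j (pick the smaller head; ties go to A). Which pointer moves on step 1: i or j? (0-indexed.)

i

i=0 j=0: A[i]=4<=B[j]=25 take 4, i++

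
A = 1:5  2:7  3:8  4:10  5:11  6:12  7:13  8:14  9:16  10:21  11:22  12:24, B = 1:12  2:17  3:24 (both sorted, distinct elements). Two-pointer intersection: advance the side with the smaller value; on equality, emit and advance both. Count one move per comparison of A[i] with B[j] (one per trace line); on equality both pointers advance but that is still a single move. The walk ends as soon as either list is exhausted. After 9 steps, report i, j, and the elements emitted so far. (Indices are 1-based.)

[i=1,j=1] 5<12 → i++
[i=2,j=1] 7<12 → i++
[i=3,j=1] 8<12 → i++
[i=4,j=1] 10<12 → i++
[i=5,j=1] 11<12 → i++
[i=6,j=1] 12==12 emit → i++,j++
[i=7,j=2] 13<17 → i++
[i=8,j=2] 14<17 → i++
[i=9,j=2] 16<17 → i++

i=10, j=2, emitted=[12]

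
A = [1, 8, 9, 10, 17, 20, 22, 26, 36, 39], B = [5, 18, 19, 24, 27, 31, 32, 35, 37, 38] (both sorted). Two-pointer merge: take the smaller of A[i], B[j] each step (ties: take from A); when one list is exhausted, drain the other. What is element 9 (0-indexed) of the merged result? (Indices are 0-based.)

i=0 j=0: A[i]=1<=B[j]=5 take 1, i++
i=1 j=0: A[i]=8>B[j]=5 take 5, j++
i=1 j=1: A[i]=8<=B[j]=18 take 8, i++
i=2 j=1: A[i]=9<=B[j]=18 take 9, i++
i=3 j=1: A[i]=10<=B[j]=18 take 10, i++
i=4 j=1: A[i]=17<=B[j]=18 take 17, i++
i=5 j=1: A[i]=20>B[j]=18 take 18, j++
i=5 j=2: A[i]=20>B[j]=19 take 19, j++
i=5 j=3: A[i]=20<=B[j]=24 take 20, i++
i=6 j=3: A[i]=22<=B[j]=24 take 22, i++
i=7 j=3: A[i]=26>B[j]=24 take 24, j++
i=7 j=4: A[i]=26<=B[j]=27 take 26, i++
i=8 j=4: A[i]=36>B[j]=27 take 27, j++
i=8 j=5: A[i]=36>B[j]=31 take 31, j++
i=8 j=6: A[i]=36>B[j]=32 take 32, j++
i=8 j=7: A[i]=36>B[j]=35 take 35, j++
i=8 j=8: A[i]=36<=B[j]=37 take 36, i++
i=9 j=8: A[i]=39>B[j]=37 take 37, j++
i=9 j=9: A[i]=39>B[j]=38 take 38, j++
i=9 j=10: B done, take A[i]=39, i++

merged[9] = 22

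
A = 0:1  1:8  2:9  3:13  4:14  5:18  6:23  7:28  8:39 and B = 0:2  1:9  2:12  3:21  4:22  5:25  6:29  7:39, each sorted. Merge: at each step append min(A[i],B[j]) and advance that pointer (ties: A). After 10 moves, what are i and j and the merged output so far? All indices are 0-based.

i=6, j=4, merged so far=[1, 2, 8, 9, 9, 12, 13, 14, 18, 21]

i=0 j=0: A[i]=1<=B[j]=2 take 1, i++
i=1 j=0: A[i]=8>B[j]=2 take 2, j++
i=1 j=1: A[i]=8<=B[j]=9 take 8, i++
i=2 j=1: A[i]=9<=B[j]=9 take 9, i++
i=3 j=1: A[i]=13>B[j]=9 take 9, j++
i=3 j=2: A[i]=13>B[j]=12 take 12, j++
i=3 j=3: A[i]=13<=B[j]=21 take 13, i++
i=4 j=3: A[i]=14<=B[j]=21 take 14, i++
i=5 j=3: A[i]=18<=B[j]=21 take 18, i++
i=6 j=3: A[i]=23>B[j]=21 take 21, j++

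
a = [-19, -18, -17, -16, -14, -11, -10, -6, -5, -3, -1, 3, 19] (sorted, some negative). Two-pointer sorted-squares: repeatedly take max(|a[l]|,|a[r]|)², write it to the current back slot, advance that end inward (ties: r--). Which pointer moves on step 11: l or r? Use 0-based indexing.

l=0 r=12: |-19|<=|19| out[12]=361, r--
l=0 r=11: |-19|>|3| out[11]=361, l++
l=1 r=11: |-18|>|3| out[10]=324, l++
l=2 r=11: |-17|>|3| out[9]=289, l++
l=3 r=11: |-16|>|3| out[8]=256, l++
l=4 r=11: |-14|>|3| out[7]=196, l++
l=5 r=11: |-11|>|3| out[6]=121, l++
l=6 r=11: |-10|>|3| out[5]=100, l++
l=7 r=11: |-6|>|3| out[4]=36, l++
l=8 r=11: |-5|>|3| out[3]=25, l++
l=9 r=11: |-3|<=|3| out[2]=9, r--

r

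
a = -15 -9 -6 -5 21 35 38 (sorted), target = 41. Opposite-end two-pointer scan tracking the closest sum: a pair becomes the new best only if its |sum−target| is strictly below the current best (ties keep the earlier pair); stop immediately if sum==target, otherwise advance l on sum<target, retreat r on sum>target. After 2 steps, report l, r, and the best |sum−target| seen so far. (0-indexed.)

l=2, r=6, best |Δ|=12

[0,6] -15+38=23 d=18 * → l++
[1,6] -9+38=29 d=12 * → l++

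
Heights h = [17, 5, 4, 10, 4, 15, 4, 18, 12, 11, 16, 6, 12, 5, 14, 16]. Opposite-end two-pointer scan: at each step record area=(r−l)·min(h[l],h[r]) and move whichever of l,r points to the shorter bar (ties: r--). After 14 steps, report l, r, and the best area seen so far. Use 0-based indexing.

l=6, r=7, best area=240

[0,15] min(17,16)*15=240 best=240 * → r--
[0,14] min(17,14)*14=196 best=240 → r--
[0,13] min(17,5)*13=65 best=240 → r--
[0,12] min(17,12)*12=144 best=240 → r--
[0,11] min(17,6)*11=66 best=240 → r--
[0,10] min(17,16)*10=160 best=240 → r--
[0,9] min(17,11)*9=99 best=240 → r--
[0,8] min(17,12)*8=96 best=240 → r--
[0,7] min(17,18)*7=119 best=240 → l++
[1,7] min(5,18)*6=30 best=240 → l++
[2,7] min(4,18)*5=20 best=240 → l++
[3,7] min(10,18)*4=40 best=240 → l++
[4,7] min(4,18)*3=12 best=240 → l++
[5,7] min(15,18)*2=30 best=240 → l++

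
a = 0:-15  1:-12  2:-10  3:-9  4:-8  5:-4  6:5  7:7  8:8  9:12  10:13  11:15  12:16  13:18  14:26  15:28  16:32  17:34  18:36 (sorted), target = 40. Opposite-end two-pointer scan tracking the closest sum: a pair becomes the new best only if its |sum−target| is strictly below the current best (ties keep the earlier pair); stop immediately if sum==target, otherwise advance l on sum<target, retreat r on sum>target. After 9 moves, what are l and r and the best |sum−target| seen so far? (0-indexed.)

l=0 r=18: -15+36=21 d=19 *, l++
l=1 r=18: -12+36=24 d=16 *, l++
l=2 r=18: -10+36=26 d=14 *, l++
l=3 r=18: -9+36=27 d=13 *, l++
l=4 r=18: -8+36=28 d=12 *, l++
l=5 r=18: -4+36=32 d=8 *, l++
l=6 r=18: 5+36=41 d=1 *, r--
l=6 r=17: 5+34=39 d=1, l++
l=7 r=17: 7+34=41 d=1, r--

l=7, r=16, best |Δ|=1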